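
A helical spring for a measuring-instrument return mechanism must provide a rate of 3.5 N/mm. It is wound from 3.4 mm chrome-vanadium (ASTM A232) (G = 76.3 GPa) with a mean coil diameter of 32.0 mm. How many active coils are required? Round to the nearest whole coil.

11

N_a = Gd⁴/(8D³k) = (76.3×10³ × 3.4⁴)/(8 × 32.0³ × 3.5)
    = 1.01962e+07 / 917504 = 11.11 → 11 coils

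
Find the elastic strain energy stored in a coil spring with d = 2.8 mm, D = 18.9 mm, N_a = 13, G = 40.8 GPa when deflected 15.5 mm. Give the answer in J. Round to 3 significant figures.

k = Gd⁴/(8D³N_a) = (40.8×10³)(2.8⁴)/(8·18.9³·13) = 3.5717 N/mm
U = ½kδ² = 0.5 × 3.5717 × 15.5² = 429.05 N·mm = 0.42905 J

0.429 J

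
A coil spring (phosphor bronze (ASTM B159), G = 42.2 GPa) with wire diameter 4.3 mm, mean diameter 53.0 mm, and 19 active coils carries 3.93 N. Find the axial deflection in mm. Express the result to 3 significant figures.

6.16 mm

k = Gd⁴/(8D³N_a) = (42.2×10³)(4.3⁴)/(8·53.0³·19) = 0.63755 N/mm
δ = F/k = 3.93 / 0.63755 = 6.1642 mm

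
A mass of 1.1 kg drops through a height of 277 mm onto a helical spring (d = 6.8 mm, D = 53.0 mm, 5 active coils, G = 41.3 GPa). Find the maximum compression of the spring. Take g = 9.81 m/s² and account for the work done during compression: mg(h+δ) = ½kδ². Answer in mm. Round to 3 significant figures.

k = Gd⁴/(8D³N_a) = (41.3×10³)(6.8⁴)/(8·53.0³·5) = 14.829 N/mm
W = mg = 1.1 × 9.81 = 10.791 N
½kδ² − Wδ − Wh = 0 → δ = (W + √(W² + 2kWh))/k
δ = (10.791 + √(116.45 + 88648.1))/14.829 = (10.791 + 297.93)/14.829 = 20.82 mm

20.8 mm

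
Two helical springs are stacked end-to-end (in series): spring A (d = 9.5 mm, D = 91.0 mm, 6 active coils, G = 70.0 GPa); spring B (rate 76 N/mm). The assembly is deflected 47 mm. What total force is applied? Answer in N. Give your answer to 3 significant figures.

k_A = Gd⁴/(8D³N_a) = (70.0×10³)(9.5⁴)/(8·91.0³·6) = 15.763 N/mm
Series: 1/k_eq = 1/15.763 + 1/76 = 0.076599; k_eq = 13.055 N/mm
F = k_eq·δ = 13.055·47 = 613.58 N

614 N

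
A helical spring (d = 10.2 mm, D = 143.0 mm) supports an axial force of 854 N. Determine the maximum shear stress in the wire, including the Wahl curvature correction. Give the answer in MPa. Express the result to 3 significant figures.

Spring index C = D/d = 143.0/10.2 = 14.0196
K_W = (4C−1)/(4C−4) + 0.615/C = 55.078/52.078 + 0.0439 = 1.1015
τ₀ = 8FD/(πd³) = 8·854·143.0/(π·10.2³) = 976976/3333.9 = 293.04 MPa
τ_max = K·τ₀ = 1.1015 × 293.04 = 322.78 MPa

323 MPa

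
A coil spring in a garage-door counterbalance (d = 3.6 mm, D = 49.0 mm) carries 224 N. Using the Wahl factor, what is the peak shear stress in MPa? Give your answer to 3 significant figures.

Spring index C = D/d = 49.0/3.6 = 13.6111
K_W = (4C−1)/(4C−4) + 0.615/C = 53.444/50.444 + 0.0452 = 1.1047
τ₀ = 8FD/(πd³) = 8·224·49.0/(π·3.6³) = 87808/146.57 = 599.07 MPa
τ_max = K·τ₀ = 1.1047 × 599.07 = 661.76 MPa

662 MPa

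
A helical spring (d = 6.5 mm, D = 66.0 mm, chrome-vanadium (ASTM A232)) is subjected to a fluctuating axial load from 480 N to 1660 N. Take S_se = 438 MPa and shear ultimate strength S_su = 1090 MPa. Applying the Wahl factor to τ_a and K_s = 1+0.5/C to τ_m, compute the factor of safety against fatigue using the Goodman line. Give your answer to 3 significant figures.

0.636

C = D/d = 66.0/6.5 = 10.1538; K_W = (4C−1)/(4C−4)+0.615/C = 1.1425; K_s = 1+0.5/C = 1.0492
F_a = (F_max−F_min)/2 = 590 N; F_m = (F_max+F_min)/2 = 1070 N
τ_a = K_W·8F_aD/(πd³) = 1.1425 × 361.07 = 412.53 MPa
τ_m = K_s·8F_mD/(πd³) = 1.0492 × 654.83 = 687.07 MPa
Goodman: 1/n_f = τ_a/S_se + τ_m/S_su = 412.53/438 + 687.07/1090 = 0.94184 + 0.63034 = 1.5722
n_f = 1/1.5722 = 0.6361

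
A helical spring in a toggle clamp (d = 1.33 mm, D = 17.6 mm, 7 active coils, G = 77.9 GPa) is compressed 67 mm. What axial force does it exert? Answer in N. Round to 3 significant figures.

53.5 N

k = Gd⁴/(8D³N_a) = (77.9×10³)(1.33⁴)/(8·17.6³·7) = 0.7984 N/mm
F = k·δ = 0.7984 × 67 = 53.492 N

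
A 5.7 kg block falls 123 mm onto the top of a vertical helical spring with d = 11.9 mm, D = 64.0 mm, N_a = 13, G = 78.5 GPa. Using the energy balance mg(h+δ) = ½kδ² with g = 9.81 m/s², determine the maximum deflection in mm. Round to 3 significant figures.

16.4 mm

k = Gd⁴/(8D³N_a) = (78.5×10³)(11.9⁴)/(8·64.0³·13) = 57.741 N/mm
W = mg = 5.7 × 9.81 = 55.917 N
½kδ² − Wδ − Wh = 0 → δ = (W + √(W² + 2kWh))/k
δ = (55.917 + √(3126.7 + 794261))/57.741 = (55.917 + 892.97)/57.741 = 16.433 mm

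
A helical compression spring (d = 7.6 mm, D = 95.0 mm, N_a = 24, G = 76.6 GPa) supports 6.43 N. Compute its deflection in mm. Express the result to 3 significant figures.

k = Gd⁴/(8D³N_a) = (76.6×10³)(7.6⁴)/(8·95.0³·24) = 1.5524 N/mm
δ = F/k = 6.43 / 1.5524 = 4.1419 mm

4.14 mm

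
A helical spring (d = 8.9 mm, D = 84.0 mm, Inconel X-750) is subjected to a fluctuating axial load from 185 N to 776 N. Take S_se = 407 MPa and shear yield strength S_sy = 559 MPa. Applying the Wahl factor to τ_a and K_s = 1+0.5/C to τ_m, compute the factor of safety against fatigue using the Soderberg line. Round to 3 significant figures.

1.89

C = D/d = 84.0/8.9 = 9.4382; K_W = (4C−1)/(4C−4)+0.615/C = 1.1540; K_s = 1+0.5/C = 1.0530
F_a = (F_max−F_min)/2 = 295.5 N; F_m = (F_max+F_min)/2 = 480.5 N
τ_a = K_W·8F_aD/(πd³) = 1.1540 × 89.662 = 103.47 MPa
τ_m = K_s·8F_mD/(πd³) = 1.0530 × 145.8 = 153.52 MPa
Soderberg: 1/n_f = τ_a/S_se + τ_m/S_sy = 103.47/407 + 153.52/559 = 0.25423 + 0.27463 = 0.52887
n_f = 1/0.52887 = 1.891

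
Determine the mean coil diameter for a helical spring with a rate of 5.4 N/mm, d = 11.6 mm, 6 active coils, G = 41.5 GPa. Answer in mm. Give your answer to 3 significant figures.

D = (Gd⁴/(8N_a·k))^(1/3) = (41.5×10³·11.6⁴/(8·6·5.4))^(1/3)
  = (2.89898e+06)^(1/3) = 142.5876 mm

143 mm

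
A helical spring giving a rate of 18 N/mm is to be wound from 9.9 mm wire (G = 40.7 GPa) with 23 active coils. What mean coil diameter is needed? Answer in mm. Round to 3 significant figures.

49.1 mm

D = (Gd⁴/(8N_a·k))^(1/3) = (40.7×10³·9.9⁴/(8·23·18))^(1/3)
  = (118044)^(1/3) = 49.0548 mm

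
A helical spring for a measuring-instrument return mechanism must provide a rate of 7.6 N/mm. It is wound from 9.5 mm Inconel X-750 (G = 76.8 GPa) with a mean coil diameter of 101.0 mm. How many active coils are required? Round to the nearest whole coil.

10

N_a = Gd⁴/(8D³k) = (76.8×10³ × 9.5⁴)/(8 × 101.0³ × 7.6)
    = 6.25541e+08 / 6.26423e+07 = 9.986 → 10 coils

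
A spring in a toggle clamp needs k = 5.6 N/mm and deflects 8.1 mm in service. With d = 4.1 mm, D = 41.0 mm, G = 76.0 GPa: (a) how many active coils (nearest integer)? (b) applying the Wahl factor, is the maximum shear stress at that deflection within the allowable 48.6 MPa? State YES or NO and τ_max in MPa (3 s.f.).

(a) 7 coils; (b) NO, τ_max = 78.2 MPa

N_a = Gd⁴/(8D³k) = (76.0×10³)(4.1⁴)/(8·41.0³·5.6) = 6.955 → N_a = 7
Actual rate k = Gd⁴/(8D³·7) = 5.5643 N/mm
Working load F = kδ = 5.5643·8.1 = 45.071 N
C = 41.0/4.1 = 10.0000; K_W = (4C−1)/(4C−4)+0.615/C = 1.1448
τ_max = K_W·8FD/(πd³) = 1.1448·68.276 = 78.164 MPa
τ_max > 48.6 MPa → exceeds allowable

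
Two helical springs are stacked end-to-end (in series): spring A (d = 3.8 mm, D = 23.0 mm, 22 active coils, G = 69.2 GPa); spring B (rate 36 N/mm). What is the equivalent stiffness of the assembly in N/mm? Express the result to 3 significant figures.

k_A = Gd⁴/(8D³N_a) = (69.2×10³)(3.8⁴)/(8·23.0³·22) = 6.7382 N/mm
Series: 1/k_eq = 1/6.7382 + 1/36 = 0.17619; k_eq = 5.6758 N/mm

5.68 N/mm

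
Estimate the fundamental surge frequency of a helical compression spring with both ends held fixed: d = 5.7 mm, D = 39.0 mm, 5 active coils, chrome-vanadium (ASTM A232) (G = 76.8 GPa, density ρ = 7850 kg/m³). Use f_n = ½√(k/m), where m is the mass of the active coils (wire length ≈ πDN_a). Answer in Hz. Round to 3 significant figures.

264 Hz

k = Gd⁴/(8D³N_a) = (76.8×10³)(5.7⁴)/(8·39.0³·5) = 34.167 N/mm = 34167 N/m
Wire length L = πDN_a = π·39.0·5 = 612.61 mm
m = ρ·(πd²/4)·L = 7850 × 25.518×10⁻⁶ m² × 0.61261 m = 0.12271 kg
f_n = ½√(k/m) = 0.5·√(34167/0.12271) = 0.5·√(2.7843e+05) = 263.83 Hz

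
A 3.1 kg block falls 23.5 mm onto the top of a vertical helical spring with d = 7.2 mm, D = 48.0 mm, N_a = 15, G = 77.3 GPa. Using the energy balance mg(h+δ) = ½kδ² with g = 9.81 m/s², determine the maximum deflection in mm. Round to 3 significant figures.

11.7 mm

k = Gd⁴/(8D³N_a) = (77.3×10³)(7.2⁴)/(8·48.0³·15) = 15.653 N/mm
W = mg = 3.1 × 9.81 = 30.411 N
½kδ² − Wδ − Wh = 0 → δ = (W + √(W² + 2kWh))/k
δ = (30.411 + √(924.83 + 22373.5))/15.653 = (30.411 + 152.64)/15.653 = 11.694 mm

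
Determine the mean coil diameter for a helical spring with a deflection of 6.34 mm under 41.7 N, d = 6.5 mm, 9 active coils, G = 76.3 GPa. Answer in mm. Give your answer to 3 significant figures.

Required rate k = F/δ = 41.7/6.34 = 6.5773 N/mm
D = (Gd⁴/(8N_a·k))^(1/3) = (76.3×10³·6.5⁴/(8·9·6.5773))^(1/3)
  = (287606)^(1/3) = 66.0085 mm

66.0 mm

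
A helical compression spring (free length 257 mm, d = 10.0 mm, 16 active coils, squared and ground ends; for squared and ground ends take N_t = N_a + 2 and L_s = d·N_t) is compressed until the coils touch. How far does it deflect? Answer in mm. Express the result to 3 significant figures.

N_t = 18; L_s = 10.0·18 = 180 mm
δ_solid = L₀ − L_s = 257 − 180 = 77 mm

77.0 mm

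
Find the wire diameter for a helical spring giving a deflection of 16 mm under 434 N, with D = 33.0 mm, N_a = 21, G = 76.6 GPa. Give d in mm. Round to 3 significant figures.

Required rate k = F/δ = 434/16 = 27.125 N/mm
d = (8D³N_a·k / G)^(1/4) = (8·33.0³·21·27.125 / (76.6×10³))^0.25
  = (2137.9)^0.25 = 6.7998 mm

6.80 mm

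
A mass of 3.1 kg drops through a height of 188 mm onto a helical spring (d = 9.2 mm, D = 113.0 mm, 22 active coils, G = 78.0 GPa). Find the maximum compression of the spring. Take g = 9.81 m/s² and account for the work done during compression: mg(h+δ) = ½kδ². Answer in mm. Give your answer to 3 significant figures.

87.2 mm

k = Gd⁴/(8D³N_a) = (78.0×10³)(9.2⁴)/(8·113.0³·22) = 2.2004 N/mm
W = mg = 3.1 × 9.81 = 30.411 N
½kδ² − Wδ − Wh = 0 → δ = (W + √(W² + 2kWh))/k
δ = (30.411 + √(924.83 + 25160.3))/2.2004 = (30.411 + 161.51)/2.2004 = 87.221 mm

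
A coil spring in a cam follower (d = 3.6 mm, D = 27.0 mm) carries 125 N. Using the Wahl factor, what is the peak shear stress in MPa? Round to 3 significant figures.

Spring index C = D/d = 27.0/3.6 = 7.5000
K_W = (4C−1)/(4C−4) + 0.615/C = 29.000/26.000 + 0.0820 = 1.1974
τ₀ = 8FD/(πd³) = 8·125·27.0/(π·3.6³) = 27000/146.57 = 184.21 MPa
τ_max = K·τ₀ = 1.1974 × 184.21 = 220.57 MPa

221 MPa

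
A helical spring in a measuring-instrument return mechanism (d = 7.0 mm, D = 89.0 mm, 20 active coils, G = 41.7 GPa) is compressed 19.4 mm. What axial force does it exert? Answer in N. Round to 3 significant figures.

17.2 N

k = Gd⁴/(8D³N_a) = (41.7×10³)(7.0⁴)/(8·89.0³·20) = 0.88764 N/mm
F = k·δ = 0.88764 × 19.4 = 17.22 N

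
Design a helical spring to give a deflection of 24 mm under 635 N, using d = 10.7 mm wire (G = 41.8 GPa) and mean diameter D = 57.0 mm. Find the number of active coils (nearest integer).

14

Required rate k = F/δ = 635/24 = 26.458 N/mm
N_a = Gd⁴/(8D³k) = (41.8×10³ × 10.7⁴)/(8 × 57.0³ × 26.458)
    = 5.47913e+08 / 3.91992e+07 = 13.98 → 14 coils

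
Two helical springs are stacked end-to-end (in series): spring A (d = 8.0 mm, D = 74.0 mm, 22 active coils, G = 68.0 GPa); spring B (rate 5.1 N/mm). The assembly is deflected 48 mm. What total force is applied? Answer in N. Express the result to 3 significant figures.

106 N

k_A = Gd⁴/(8D³N_a) = (68.0×10³)(8.0⁴)/(8·74.0³·22) = 3.9054 N/mm
Series: 1/k_eq = 1/3.9054 + 1/5.1 = 0.45214; k_eq = 2.2117 N/mm
F = k_eq·δ = 2.2117·48 = 106.16 N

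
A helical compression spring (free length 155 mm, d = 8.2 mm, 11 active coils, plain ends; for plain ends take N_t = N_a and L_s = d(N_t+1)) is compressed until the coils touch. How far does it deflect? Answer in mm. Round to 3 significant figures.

56.6 mm

N_t = 11; L_s = 8.2·12 = 98.4 mm
δ_solid = L₀ − L_s = 155 − 98.4 = 56.6 mm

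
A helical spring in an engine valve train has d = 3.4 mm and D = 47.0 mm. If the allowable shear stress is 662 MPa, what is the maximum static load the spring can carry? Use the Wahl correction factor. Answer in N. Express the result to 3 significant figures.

197 N

C = D/d = 47.0/3.4 = 13.8235
K_W = (4C−1)/(4C−4) + 0.615/C = 54.294/51.294 + 0.0445 = 1.1030
τ_max = K·8FD/(πd³) → F_max = τ_allow·πd³/(8DK)
F_max = 662·π·3.4³/(8·47.0·1.1030) = 81742/414.72 = 197.1 N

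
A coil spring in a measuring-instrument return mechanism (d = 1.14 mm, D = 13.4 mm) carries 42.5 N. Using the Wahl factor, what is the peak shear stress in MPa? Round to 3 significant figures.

Spring index C = D/d = 13.4/1.14 = 11.7544
K_W = (4C−1)/(4C−4) + 0.615/C = 46.018/43.018 + 0.0523 = 1.1221
τ₀ = 8FD/(πd³) = 8·42.5·13.4/(π·1.14³) = 4556/4.6544 = 978.86 MPa
τ_max = K·τ₀ = 1.1221 × 978.86 = 1098.3 MPa

1100 MPa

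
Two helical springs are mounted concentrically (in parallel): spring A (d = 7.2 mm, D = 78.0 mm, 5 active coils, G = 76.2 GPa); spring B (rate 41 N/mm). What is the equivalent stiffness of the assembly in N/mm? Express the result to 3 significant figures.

k_A = Gd⁴/(8D³N_a) = (76.2×10³)(7.2⁴)/(8·78.0³·5) = 10.788 N/mm
Parallel: k_eq = 10.788 + 41 = 51.788 N/mm

51.8 N/mm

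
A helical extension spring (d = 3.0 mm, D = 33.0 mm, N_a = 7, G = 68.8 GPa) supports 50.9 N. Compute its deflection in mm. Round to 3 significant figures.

18.4 mm

k = Gd⁴/(8D³N_a) = (68.8×10³)(3.0⁴)/(8·33.0³·7) = 2.7691 N/mm
δ = F/k = 50.9 / 2.7691 = 18.381 mm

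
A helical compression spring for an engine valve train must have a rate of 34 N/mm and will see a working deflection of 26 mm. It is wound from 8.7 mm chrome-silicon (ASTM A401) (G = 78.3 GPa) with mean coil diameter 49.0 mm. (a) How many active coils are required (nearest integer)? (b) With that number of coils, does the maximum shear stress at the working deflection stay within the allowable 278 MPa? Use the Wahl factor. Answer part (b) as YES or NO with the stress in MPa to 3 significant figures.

N_a = Gd⁴/(8D³k) = (78.3×10³)(8.7⁴)/(8·49.0³·34) = 14.02 → N_a = 14
Actual rate k = Gd⁴/(8D³·14) = 34.043 N/mm
Working load F = kδ = 34.043·26 = 885.13 N
C = 49.0/8.7 = 5.6322; K_W = (4C−1)/(4C−4)+0.615/C = 1.2711
τ_max = K_W·8FD/(πd³) = 1.2711·167.72 = 213.19 MPa
τ_max ≤ 278 MPa → acceptable

(a) 14 coils; (b) YES, τ_max = 213 MPa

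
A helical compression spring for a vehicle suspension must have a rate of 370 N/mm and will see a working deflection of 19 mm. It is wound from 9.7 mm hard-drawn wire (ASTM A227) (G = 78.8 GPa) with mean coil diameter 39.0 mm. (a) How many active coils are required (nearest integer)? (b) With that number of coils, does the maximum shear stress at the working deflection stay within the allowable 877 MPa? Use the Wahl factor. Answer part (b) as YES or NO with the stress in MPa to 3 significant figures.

(a) 4 coils; (b) NO, τ_max = 1060 MPa

N_a = Gd⁴/(8D³k) = (78.8×10³)(9.7⁴)/(8·39.0³·370) = 3.973 → N_a = 4
Actual rate k = Gd⁴/(8D³·4) = 367.51 N/mm
Working load F = kδ = 367.51·19 = 6982.7 N
C = 39.0/9.7 = 4.0206; K_W = (4C−1)/(4C−4)+0.615/C = 1.4013
τ_max = K_W·8FD/(πd³) = 1.4013·759.82 = 1064.7 MPa
τ_max > 877 MPa → exceeds allowable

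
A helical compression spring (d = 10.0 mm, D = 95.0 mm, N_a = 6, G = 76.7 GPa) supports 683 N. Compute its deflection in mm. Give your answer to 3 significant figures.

36.6 mm

k = Gd⁴/(8D³N_a) = (76.7×10³)(10.0⁴)/(8·95.0³·6) = 18.637 N/mm
δ = F/k = 683 / 18.637 = 36.647 mm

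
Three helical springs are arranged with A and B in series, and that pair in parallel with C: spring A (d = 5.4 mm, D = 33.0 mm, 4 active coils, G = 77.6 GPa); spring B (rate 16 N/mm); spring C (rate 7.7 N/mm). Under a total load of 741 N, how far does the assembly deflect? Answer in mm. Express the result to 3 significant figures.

k_A = Gd⁴/(8D³N_a) = (77.6×10³)(5.4⁴)/(8·33.0³·4) = 57.378 N/mm
Springs A,B series: k_AB = 1/(1/57.378+1/16) = 12.511 N/mm; parallel with C: k_eq = 12.511+7.7 = 20.211 N/mm
δ = F/k_eq = 741/20.211 = 36.663 mm

36.7 mm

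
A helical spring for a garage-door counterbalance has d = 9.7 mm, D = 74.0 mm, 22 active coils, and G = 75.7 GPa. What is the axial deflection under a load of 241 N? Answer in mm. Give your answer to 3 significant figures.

25.6 mm

k = Gd⁴/(8D³N_a) = (75.7×10³)(9.7⁴)/(8·74.0³·22) = 9.3967 N/mm
δ = F/k = 241 / 9.3967 = 25.647 mm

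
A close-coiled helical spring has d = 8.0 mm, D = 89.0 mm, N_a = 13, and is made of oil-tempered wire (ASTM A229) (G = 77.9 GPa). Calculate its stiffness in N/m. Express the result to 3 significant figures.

k = Gd⁴/(8D³N_a) = (77.9×10³ × 8.0⁴) / (8 × 89.0³ × 13)
  = 3.19078e+08 / 7.33168e+07 = 4.3521 N/mm = 4352.1 N/m

4350 N/m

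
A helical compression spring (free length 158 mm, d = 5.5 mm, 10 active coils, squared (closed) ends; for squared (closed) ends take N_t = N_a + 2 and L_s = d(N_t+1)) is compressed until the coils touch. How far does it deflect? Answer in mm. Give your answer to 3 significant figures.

86.5 mm

N_t = 12; L_s = 5.5·13 = 71.5 mm
δ_solid = L₀ − L_s = 158 − 71.5 = 86.5 mm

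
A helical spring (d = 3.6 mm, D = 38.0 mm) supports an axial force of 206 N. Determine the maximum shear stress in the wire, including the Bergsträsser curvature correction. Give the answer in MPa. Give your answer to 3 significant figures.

482 MPa

Spring index C = D/d = 38.0/3.6 = 10.5556
K_B = (4C+2)/(4C−3) = 44.222/39.222 = 1.1275
τ₀ = 8FD/(πd³) = 8·206·38.0/(π·3.6³) = 62624/146.57 = 427.25 MPa
τ_max = K·τ₀ = 1.1275 × 427.25 = 481.72 MPa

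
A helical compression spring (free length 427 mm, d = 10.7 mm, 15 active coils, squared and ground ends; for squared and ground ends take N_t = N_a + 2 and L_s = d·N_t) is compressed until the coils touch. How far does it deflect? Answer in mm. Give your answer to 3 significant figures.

N_t = 17; L_s = 10.7·17 = 181.9 mm
δ_solid = L₀ − L_s = 427 − 181.9 = 245.1 mm

245 mm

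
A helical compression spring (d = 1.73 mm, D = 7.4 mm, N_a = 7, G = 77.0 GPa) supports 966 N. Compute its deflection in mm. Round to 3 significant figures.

k = Gd⁴/(8D³N_a) = (77.0×10³)(1.73⁴)/(8·7.4³·7) = 30.394 N/mm
δ = F/k = 966 / 30.394 = 31.782 mm

31.8 mm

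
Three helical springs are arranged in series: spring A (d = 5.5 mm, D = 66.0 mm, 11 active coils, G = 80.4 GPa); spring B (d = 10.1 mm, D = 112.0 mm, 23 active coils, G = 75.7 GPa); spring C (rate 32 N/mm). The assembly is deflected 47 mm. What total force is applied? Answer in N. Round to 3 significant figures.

k_A = Gd⁴/(8D³N_a) = (80.4×10³)(5.5⁴)/(8·66.0³·11) = 2.908 N/mm
k_B = Gd⁴/(8D³N_a) = (75.7×10³)(10.1⁴)/(8·112.0³·23) = 3.0473 N/mm
Series: 1/k_eq = 1/2.908 + 1/3.0473 + 1/32 = 0.70329; k_eq = 1.4219 N/mm
F = k_eq·δ = 1.4219·47 = 66.828 N

66.8 N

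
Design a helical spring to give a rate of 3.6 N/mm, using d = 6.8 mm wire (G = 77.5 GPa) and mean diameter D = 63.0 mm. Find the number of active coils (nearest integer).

23

N_a = Gd⁴/(8D³k) = (77.5×10³ × 6.8⁴)/(8 × 63.0³ × 3.6)
    = 1.65706e+08 / 7.20135e+06 = 23.01 → 23 coils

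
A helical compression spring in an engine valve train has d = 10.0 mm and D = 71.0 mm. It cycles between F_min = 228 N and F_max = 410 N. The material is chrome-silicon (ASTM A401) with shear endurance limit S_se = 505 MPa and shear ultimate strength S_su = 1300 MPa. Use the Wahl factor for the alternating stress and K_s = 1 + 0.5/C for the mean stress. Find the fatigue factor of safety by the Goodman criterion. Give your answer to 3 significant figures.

11.5

C = D/d = 71.0/10.0 = 7.1000; K_W = (4C−1)/(4C−4)+0.615/C = 1.2096; K_s = 1+0.5/C = 1.0704
F_a = (F_max−F_min)/2 = 91 N; F_m = (F_max+F_min)/2 = 319 N
τ_a = K_W·8F_aD/(πd³) = 1.2096 × 16.453 = 19.901 MPa
τ_m = K_s·8F_mD/(πd³) = 1.0704 × 57.675 = 61.737 MPa
Goodman: 1/n_f = τ_a/S_se + τ_m/S_su = 19.901/505 + 61.737/1300 = 0.03941 + 0.04749 = 0.086897
n_f = 1/0.086897 = 11.51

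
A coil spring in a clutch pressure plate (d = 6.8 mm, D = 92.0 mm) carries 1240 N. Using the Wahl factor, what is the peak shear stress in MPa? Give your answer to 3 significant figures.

1020 MPa

Spring index C = D/d = 92.0/6.8 = 13.5294
K_W = (4C−1)/(4C−4) + 0.615/C = 53.118/50.118 + 0.0455 = 1.1053
τ₀ = 8FD/(πd³) = 8·1240·92.0/(π·6.8³) = 912640/987.82 = 923.9 MPa
τ_max = K·τ₀ = 1.1053 × 923.9 = 1021.2 MPa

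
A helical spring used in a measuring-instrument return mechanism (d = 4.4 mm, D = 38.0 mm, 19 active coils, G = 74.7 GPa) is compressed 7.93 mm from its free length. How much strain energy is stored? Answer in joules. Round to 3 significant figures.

k = Gd⁴/(8D³N_a) = (74.7×10³)(4.4⁴)/(8·38.0³·19) = 3.3569 N/mm
U = ½kδ² = 0.5 × 3.3569 × 7.93² = 105.55 N·mm = 0.10555 J

0.106 J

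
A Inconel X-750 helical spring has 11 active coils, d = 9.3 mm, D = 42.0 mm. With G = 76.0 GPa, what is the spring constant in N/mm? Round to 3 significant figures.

k = Gd⁴/(8D³N_a) = (76.0×10³ × 9.3⁴) / (8 × 42.0³ × 11)
  = 5.6852e+08 / 6.51974e+06 = 87.2 N/mm

87.2 N/mm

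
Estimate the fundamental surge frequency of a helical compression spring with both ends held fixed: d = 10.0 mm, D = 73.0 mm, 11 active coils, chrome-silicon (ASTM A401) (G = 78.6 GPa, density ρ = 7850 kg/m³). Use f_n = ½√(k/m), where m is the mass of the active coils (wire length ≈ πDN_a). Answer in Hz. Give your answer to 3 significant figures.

k = Gd⁴/(8D³N_a) = (78.6×10³)(10.0⁴)/(8·73.0³·11) = 22.96 N/mm = 22960 N/m
Wire length L = πDN_a = π·73.0·11 = 2522.7 mm
m = ρ·(πd²/4)·L = 7850 × 78.54×10⁻⁶ m² × 2.5227 m = 1.5553 kg
f_n = ½√(k/m) = 0.5·√(22960/1.5553) = 0.5·√(14762) = 60.75 Hz

60.7 Hz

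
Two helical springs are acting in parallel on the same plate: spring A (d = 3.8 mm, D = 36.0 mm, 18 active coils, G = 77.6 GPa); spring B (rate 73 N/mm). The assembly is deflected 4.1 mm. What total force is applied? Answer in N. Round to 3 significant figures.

309 N

k_A = Gd⁴/(8D³N_a) = (77.6×10³)(3.8⁴)/(8·36.0³·18) = 2.4084 N/mm
Parallel: k_eq = 2.4084 + 73 = 75.408 N/mm
F = k_eq·δ = 75.408·4.1 = 309.17 N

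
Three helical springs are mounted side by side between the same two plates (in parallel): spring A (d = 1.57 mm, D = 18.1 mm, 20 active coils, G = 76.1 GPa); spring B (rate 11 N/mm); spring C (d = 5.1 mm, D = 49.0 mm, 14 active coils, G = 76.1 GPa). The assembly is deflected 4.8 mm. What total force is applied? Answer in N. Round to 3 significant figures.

73.9 N

k_A = Gd⁴/(8D³N_a) = (76.1×10³)(1.57⁴)/(8·18.1³·20) = 0.48733 N/mm
k_C = Gd⁴/(8D³N_a) = (76.1×10³)(5.1⁴)/(8·49.0³·14) = 3.9071 N/mm
Parallel: k_eq = 0.48733 + 11 + 3.9071 = 15.394 N/mm
F = k_eq·δ = 15.394·4.8 = 73.893 N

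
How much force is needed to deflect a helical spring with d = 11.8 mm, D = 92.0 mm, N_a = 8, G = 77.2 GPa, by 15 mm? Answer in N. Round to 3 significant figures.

k = Gd⁴/(8D³N_a) = (77.2×10³)(11.8⁴)/(8·92.0³·8) = 30.033 N/mm
F = k·δ = 30.033 × 15 = 450.5 N

450 N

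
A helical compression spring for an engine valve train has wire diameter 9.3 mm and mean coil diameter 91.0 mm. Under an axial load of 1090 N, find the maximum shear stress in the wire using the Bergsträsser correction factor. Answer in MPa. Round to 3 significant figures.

Spring index C = D/d = 91.0/9.3 = 9.7849
K_B = (4C+2)/(4C−3) = 41.140/36.140 = 1.1384
τ₀ = 8FD/(πd³) = 8·1090·91.0/(π·9.3³) = 793520/2527 = 314.02 MPa
τ_max = K·τ₀ = 1.1384 × 314.02 = 357.47 MPa

357 MPa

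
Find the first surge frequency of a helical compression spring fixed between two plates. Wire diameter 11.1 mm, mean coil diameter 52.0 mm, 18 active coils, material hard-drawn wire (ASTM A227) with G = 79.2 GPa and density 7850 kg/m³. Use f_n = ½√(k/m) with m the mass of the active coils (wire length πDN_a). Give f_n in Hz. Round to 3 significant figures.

k = Gd⁴/(8D³N_a) = (79.2×10³)(11.1⁴)/(8·52.0³·18) = 59.381 N/mm = 59381 N/m
Wire length L = πDN_a = π·52.0·18 = 2940.5 mm
m = ρ·(πd²/4)·L = 7850 × 96.769×10⁻⁶ m² × 2.9405 m = 2.2337 kg
f_n = ½√(k/m) = 0.5·√(59381/2.2337) = 0.5·√(26584) = 81.522 Hz

81.5 Hz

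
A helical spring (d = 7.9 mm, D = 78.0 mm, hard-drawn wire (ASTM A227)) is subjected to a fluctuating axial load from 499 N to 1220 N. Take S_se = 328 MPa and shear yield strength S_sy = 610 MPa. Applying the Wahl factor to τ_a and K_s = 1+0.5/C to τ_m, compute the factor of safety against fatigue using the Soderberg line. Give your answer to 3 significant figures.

C = D/d = 78.0/7.9 = 9.8734; K_W = (4C−1)/(4C−4)+0.615/C = 1.1468; K_s = 1+0.5/C = 1.0506
F_a = (F_max−F_min)/2 = 360.5 N; F_m = (F_max+F_min)/2 = 859.5 N
τ_a = K_W·8F_aD/(πd³) = 1.1468 × 145.23 = 166.55 MPa
τ_m = K_s·8F_mD/(πd³) = 1.0506 × 346.26 = 363.79 MPa
Soderberg: 1/n_f = τ_a/S_se + τ_m/S_sy = 166.55/328 + 363.79/610 = 0.50778 + 0.59638 = 1.1042
n_f = 1/1.1042 = 0.9057

0.906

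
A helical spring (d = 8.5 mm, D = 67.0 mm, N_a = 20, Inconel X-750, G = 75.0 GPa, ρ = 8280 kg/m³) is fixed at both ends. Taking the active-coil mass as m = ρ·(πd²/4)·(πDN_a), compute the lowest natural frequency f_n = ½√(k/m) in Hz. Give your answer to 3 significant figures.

k = Gd⁴/(8D³N_a) = (75.0×10³)(8.5⁴)/(8·67.0³·20) = 8.1357 N/mm = 8135.7 N/m
Wire length L = πDN_a = π·67.0·20 = 4209.7 mm
m = ρ·(πd²/4)·L = 8280 × 56.745×10⁻⁶ m² × 4.2097 m = 1.9779 kg
f_n = ½√(k/m) = 0.5·√(8135.7/1.9779) = 0.5·√(4113.2) = 32.067 Hz

32.1 Hz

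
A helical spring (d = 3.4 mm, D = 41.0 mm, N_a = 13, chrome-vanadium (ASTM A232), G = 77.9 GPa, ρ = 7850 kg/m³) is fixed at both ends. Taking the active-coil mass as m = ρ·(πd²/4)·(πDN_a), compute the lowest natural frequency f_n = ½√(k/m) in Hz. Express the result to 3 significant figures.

55.2 Hz

k = Gd⁴/(8D³N_a) = (77.9×10³)(3.4⁴)/(8·41.0³·13) = 1.4523 N/mm = 1452.3 N/m
Wire length L = πDN_a = π·41.0·13 = 1674.5 mm
m = ρ·(πd²/4)·L = 7850 × 9.0792×10⁻⁶ m² × 1.6745 m = 0.11934 kg
f_n = ½√(k/m) = 0.5·√(1452.3/0.11934) = 0.5·√(12170) = 55.158 Hz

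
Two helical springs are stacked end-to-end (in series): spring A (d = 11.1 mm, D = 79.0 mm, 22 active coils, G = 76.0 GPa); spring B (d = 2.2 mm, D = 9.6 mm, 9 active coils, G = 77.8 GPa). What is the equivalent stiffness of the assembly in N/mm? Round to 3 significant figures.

k_A = Gd⁴/(8D³N_a) = (76.0×10³)(11.1⁴)/(8·79.0³·22) = 13.296 N/mm
k_B = Gd⁴/(8D³N_a) = (77.8×10³)(2.2⁴)/(8·9.6³·9) = 28.61 N/mm
Series: 1/k_eq = 1/13.296 + 1/28.61 = 0.11016; k_eq = 9.0773 N/mm

9.08 N/mm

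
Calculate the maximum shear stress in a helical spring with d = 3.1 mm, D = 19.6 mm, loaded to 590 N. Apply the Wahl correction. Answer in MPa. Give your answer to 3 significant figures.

1220 MPa

Spring index C = D/d = 19.6/3.1 = 6.3226
K_W = (4C−1)/(4C−4) + 0.615/C = 24.290/21.290 + 0.0973 = 1.2382
τ₀ = 8FD/(πd³) = 8·590·19.6/(π·3.1³) = 92512/93.591 = 988.47 MPa
τ_max = K·τ₀ = 1.2382 × 988.47 = 1223.9 MPa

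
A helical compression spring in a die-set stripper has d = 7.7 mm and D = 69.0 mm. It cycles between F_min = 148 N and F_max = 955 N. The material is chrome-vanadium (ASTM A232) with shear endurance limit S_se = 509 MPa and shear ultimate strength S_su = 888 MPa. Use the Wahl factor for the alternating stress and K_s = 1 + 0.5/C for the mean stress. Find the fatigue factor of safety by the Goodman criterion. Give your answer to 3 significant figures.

1.65

C = D/d = 69.0/7.7 = 8.9610; K_W = (4C−1)/(4C−4)+0.615/C = 1.1628; K_s = 1+0.5/C = 1.0558
F_a = (F_max−F_min)/2 = 403.5 N; F_m = (F_max+F_min)/2 = 551.5 N
τ_a = K_W·8F_aD/(πd³) = 1.1628 × 155.3 = 180.58 MPa
τ_m = K_s·8F_mD/(πd³) = 1.0558 × 212.26 = 224.1 MPa
Goodman: 1/n_f = τ_a/S_se + τ_m/S_su = 180.58/509 + 224.1/888 = 0.35478 + 0.25237 = 0.60715
n_f = 1/0.60715 = 1.647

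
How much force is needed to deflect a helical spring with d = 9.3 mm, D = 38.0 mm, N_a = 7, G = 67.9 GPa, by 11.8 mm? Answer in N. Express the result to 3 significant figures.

1950 N

k = Gd⁴/(8D³N_a) = (67.9×10³)(9.3⁴)/(8·38.0³·7) = 165.3 N/mm
F = k·δ = 165.3 × 11.8 = 1950.5 N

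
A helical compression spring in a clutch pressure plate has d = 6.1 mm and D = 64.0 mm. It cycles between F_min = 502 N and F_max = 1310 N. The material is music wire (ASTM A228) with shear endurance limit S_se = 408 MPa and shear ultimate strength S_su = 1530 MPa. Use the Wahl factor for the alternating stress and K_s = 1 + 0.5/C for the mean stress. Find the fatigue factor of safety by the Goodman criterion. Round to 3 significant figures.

0.797

C = D/d = 64.0/6.1 = 10.4918; K_W = (4C−1)/(4C−4)+0.615/C = 1.1376; K_s = 1+0.5/C = 1.0477
F_a = (F_max−F_min)/2 = 404 N; F_m = (F_max+F_min)/2 = 906 N
τ_a = K_W·8F_aD/(πd³) = 1.1376 × 290.08 = 330 MPa
τ_m = K_s·8F_mD/(πd³) = 1.0477 × 650.52 = 681.52 MPa
Goodman: 1/n_f = τ_a/S_se + τ_m/S_su = 330/408 + 681.52/1530 = 0.80882 + 0.44544 = 1.2543
n_f = 1/1.2543 = 0.7973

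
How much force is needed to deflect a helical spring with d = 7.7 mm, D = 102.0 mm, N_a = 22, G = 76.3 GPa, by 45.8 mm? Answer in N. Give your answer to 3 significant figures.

65.8 N

k = Gd⁴/(8D³N_a) = (76.3×10³)(7.7⁴)/(8·102.0³·22) = 1.4361 N/mm
F = k·δ = 1.4361 × 45.8 = 65.772 N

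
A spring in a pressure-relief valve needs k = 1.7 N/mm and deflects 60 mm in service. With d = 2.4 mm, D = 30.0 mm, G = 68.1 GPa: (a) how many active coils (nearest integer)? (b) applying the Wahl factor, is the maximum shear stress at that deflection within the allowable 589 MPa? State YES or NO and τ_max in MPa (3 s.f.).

N_a = Gd⁴/(8D³k) = (68.1×10³)(2.4⁴)/(8·30.0³·1.7) = 6.153 → N_a = 6
Actual rate k = Gd⁴/(8D³·6) = 1.7434 N/mm
Working load F = kδ = 1.7434·60 = 104.6 N
C = 30.0/2.4 = 12.5000; K_W = (4C−1)/(4C−4)+0.615/C = 1.1144
τ_max = K_W·8FD/(πd³) = 1.1144·578.05 = 644.19 MPa
τ_max > 589 MPa → exceeds allowable

(a) 6 coils; (b) NO, τ_max = 644 MPa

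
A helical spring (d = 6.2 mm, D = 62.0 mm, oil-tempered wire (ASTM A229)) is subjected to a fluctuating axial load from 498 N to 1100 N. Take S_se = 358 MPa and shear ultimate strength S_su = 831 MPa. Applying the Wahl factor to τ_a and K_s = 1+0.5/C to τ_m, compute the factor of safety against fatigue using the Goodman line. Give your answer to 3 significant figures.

C = D/d = 62.0/6.2 = 10.0000; K_W = (4C−1)/(4C−4)+0.615/C = 1.1448; K_s = 1+0.5/C = 1.0500
F_a = (F_max−F_min)/2 = 301 N; F_m = (F_max+F_min)/2 = 799 N
τ_a = K_W·8F_aD/(πd³) = 1.1448 × 199.4 = 228.28 MPa
τ_m = K_s·8F_mD/(πd³) = 1.0500 × 529.3 = 555.77 MPa
Goodman: 1/n_f = τ_a/S_se + τ_m/S_su = 228.28/358 + 555.77/831 = 0.63765 + 0.66879 = 1.3064
n_f = 1/1.3064 = 0.7654

0.765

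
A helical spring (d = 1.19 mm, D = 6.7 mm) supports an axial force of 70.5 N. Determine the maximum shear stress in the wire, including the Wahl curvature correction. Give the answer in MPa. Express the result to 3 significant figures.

Spring index C = D/d = 6.7/1.19 = 5.6303
K_W = (4C−1)/(4C−4) + 0.615/C = 21.521/18.521 + 0.1092 = 1.2712
τ₀ = 8FD/(πd³) = 8·70.5·6.7/(π·1.19³) = 3778.8/5.2941 = 713.78 MPa
τ_max = K·τ₀ = 1.2712 × 713.78 = 907.36 MPa

907 MPa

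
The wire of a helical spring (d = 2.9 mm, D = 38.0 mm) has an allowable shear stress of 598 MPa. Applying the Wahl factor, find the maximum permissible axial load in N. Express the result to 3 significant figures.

C = D/d = 38.0/2.9 = 13.1034
K_W = (4C−1)/(4C−4) + 0.615/C = 51.414/48.414 + 0.0469 = 1.1089
τ_max = K·8FD/(πd³) → F_max = τ_allow·πd³/(8DK)
F_max = 598·π·2.9³/(8·38.0·1.1089) = 45819/337.11 = 135.92 N

136 N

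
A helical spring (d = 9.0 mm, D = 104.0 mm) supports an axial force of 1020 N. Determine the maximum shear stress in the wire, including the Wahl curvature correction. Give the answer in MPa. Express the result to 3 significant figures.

417 MPa

Spring index C = D/d = 104.0/9.0 = 11.5556
K_W = (4C−1)/(4C−4) + 0.615/C = 45.222/42.222 + 0.0532 = 1.1243
τ₀ = 8FD/(πd³) = 8·1020·104.0/(π·9.0³) = 848640/2290.2 = 370.55 MPa
τ_max = K·τ₀ = 1.1243 × 370.55 = 416.6 MPa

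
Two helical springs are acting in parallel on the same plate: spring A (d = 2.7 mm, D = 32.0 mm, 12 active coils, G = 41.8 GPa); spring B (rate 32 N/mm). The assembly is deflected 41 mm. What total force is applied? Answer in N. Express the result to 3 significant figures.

k_A = Gd⁴/(8D³N_a) = (41.8×10³)(2.7⁴)/(8·32.0³·12) = 0.70617 N/mm
Parallel: k_eq = 0.70617 + 32 = 32.706 N/mm
F = k_eq·δ = 32.706·41 = 1341 N

1340 N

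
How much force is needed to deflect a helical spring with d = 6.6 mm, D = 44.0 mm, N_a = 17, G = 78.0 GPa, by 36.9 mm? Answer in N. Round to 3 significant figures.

471 N

k = Gd⁴/(8D³N_a) = (78.0×10³)(6.6⁴)/(8·44.0³·17) = 12.775 N/mm
F = k·δ = 12.775 × 36.9 = 471.41 N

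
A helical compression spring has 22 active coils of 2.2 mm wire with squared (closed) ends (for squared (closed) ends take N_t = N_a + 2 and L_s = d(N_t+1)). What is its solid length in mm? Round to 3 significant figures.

55.0 mm

squared (closed) ends: N_t = N_a + 2 = 22 + 2 = 24
L_s = d·(N_t+1) = 2.2 × 25 = 55 mm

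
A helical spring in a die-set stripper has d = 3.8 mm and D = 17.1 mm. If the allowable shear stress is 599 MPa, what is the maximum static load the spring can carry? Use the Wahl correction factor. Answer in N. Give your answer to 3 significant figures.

C = D/d = 17.1/3.8 = 4.5000
K_W = (4C−1)/(4C−4) + 0.615/C = 17.000/14.000 + 0.1367 = 1.3510
τ_max = K·8FD/(πd³) → F_max = τ_allow·πd³/(8DK)
F_max = 599·π·3.8³/(8·17.1·1.3510) = 1.0326e+05/184.81 = 558.73 N

559 N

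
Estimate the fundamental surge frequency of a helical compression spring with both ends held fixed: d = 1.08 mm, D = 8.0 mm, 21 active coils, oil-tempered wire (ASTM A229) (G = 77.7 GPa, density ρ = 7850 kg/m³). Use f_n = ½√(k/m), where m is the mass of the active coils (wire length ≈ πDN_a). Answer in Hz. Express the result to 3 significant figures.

285 Hz

k = Gd⁴/(8D³N_a) = (77.7×10³)(1.08⁴)/(8·8.0³·21) = 1.229 N/mm = 1229 N/m
Wire length L = πDN_a = π·8.0·21 = 527.79 mm
m = ρ·(πd²/4)·L = 7850 × 0.91609×10⁻⁶ m² × 0.52779 m = 0.0037955 kg
f_n = ½√(k/m) = 0.5·√(1229/0.0037955) = 0.5·√(3.238e+05) = 284.52 Hz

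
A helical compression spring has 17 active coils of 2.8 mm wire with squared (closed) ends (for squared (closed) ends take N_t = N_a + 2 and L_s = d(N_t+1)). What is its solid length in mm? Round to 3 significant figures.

squared (closed) ends: N_t = N_a + 2 = 17 + 2 = 19
L_s = d·(N_t+1) = 2.8 × 20 = 56 mm

56.0 mm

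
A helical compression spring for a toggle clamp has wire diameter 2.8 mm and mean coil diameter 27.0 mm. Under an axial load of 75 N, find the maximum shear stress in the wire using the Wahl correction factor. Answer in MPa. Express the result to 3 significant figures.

270 MPa

Spring index C = D/d = 27.0/2.8 = 9.6429
K_W = (4C−1)/(4C−4) + 0.615/C = 37.571/34.571 + 0.0638 = 1.1506
τ₀ = 8FD/(πd³) = 8·75·27.0/(π·2.8³) = 16200/68.964 = 234.9 MPa
τ_max = K·τ₀ = 1.1506 × 234.9 = 270.27 MPa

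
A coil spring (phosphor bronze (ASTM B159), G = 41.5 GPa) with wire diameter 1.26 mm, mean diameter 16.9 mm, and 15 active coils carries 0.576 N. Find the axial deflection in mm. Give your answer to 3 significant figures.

3.19 mm

k = Gd⁴/(8D³N_a) = (41.5×10³)(1.26⁴)/(8·16.9³·15) = 0.18059 N/mm
δ = F/k = 0.576 / 0.18059 = 3.1896 mm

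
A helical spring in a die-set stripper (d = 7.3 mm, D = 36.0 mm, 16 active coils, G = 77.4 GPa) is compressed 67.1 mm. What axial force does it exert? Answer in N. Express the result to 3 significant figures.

2470 N

k = Gd⁴/(8D³N_a) = (77.4×10³)(7.3⁴)/(8·36.0³·16) = 36.806 N/mm
F = k·δ = 36.806 × 67.1 = 2469.7 N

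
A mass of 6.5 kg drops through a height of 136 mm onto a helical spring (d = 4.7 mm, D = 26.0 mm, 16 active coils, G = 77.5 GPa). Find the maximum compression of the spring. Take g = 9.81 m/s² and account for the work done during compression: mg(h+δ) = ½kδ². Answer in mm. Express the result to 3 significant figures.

k = Gd⁴/(8D³N_a) = (77.5×10³)(4.7⁴)/(8·26.0³·16) = 16.81 N/mm
W = mg = 6.5 × 9.81 = 63.765 N
½kδ² − Wδ − Wh = 0 → δ = (W + √(W² + 2kWh))/k
δ = (63.765 + √(4066 + 291551))/16.81 = (63.765 + 543.71)/16.81 = 36.138 mm

36.1 mm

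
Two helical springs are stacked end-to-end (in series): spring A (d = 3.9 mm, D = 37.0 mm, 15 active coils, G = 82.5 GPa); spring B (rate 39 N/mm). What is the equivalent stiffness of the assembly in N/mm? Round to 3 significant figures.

k_A = Gd⁴/(8D³N_a) = (82.5×10³)(3.9⁴)/(8·37.0³·15) = 3.14 N/mm
Series: 1/k_eq = 1/3.14 + 1/39 = 0.34412; k_eq = 2.906 N/mm

2.91 N/mm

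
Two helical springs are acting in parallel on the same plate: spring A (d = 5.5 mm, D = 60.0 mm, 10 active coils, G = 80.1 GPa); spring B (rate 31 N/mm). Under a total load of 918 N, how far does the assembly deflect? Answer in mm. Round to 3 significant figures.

26.0 mm

k_A = Gd⁴/(8D³N_a) = (80.1×10³)(5.5⁴)/(8·60.0³·10) = 4.2417 N/mm
Parallel: k_eq = 4.2417 + 31 = 35.242 N/mm
δ = F/k_eq = 918/35.242 = 26.049 mm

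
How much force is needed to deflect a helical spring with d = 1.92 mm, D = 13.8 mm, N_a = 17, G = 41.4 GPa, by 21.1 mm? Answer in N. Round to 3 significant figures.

k = Gd⁴/(8D³N_a) = (41.4×10³)(1.92⁴)/(8·13.8³·17) = 1.5741 N/mm
F = k·δ = 1.5741 × 21.1 = 33.213 N

33.2 N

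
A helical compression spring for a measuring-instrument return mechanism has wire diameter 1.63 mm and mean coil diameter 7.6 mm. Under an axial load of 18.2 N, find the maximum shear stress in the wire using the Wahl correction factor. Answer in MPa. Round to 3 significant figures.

Spring index C = D/d = 7.6/1.63 = 4.6626
K_W = (4C−1)/(4C−4) + 0.615/C = 17.650/14.650 + 0.1319 = 1.3367
τ₀ = 8FD/(πd³) = 8·18.2·7.6/(π·1.63³) = 1106.56/13.605 = 81.332 MPa
τ_max = K·τ₀ = 1.3367 × 81.332 = 108.71 MPa

109 MPa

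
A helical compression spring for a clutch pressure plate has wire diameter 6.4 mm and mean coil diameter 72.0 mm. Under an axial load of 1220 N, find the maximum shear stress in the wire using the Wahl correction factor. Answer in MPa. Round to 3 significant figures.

962 MPa

Spring index C = D/d = 72.0/6.4 = 11.2500
K_W = (4C−1)/(4C−4) + 0.615/C = 44.000/41.000 + 0.0547 = 1.1278
τ₀ = 8FD/(πd³) = 8·1220·72.0/(π·6.4³) = 702720/823.55 = 853.28 MPa
τ_max = K·τ₀ = 1.1278 × 853.28 = 962.36 MPa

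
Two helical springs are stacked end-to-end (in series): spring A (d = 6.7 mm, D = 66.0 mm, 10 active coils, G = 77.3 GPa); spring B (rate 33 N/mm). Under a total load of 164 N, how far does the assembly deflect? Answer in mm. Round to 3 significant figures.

29.2 mm

k_A = Gd⁴/(8D³N_a) = (77.3×10³)(6.7⁴)/(8·66.0³·10) = 6.7726 N/mm
Series: 1/k_eq = 1/6.7726 + 1/33 = 0.17796; k_eq = 5.6194 N/mm
δ = F/k_eq = 164/5.6194 = 29.185 mm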